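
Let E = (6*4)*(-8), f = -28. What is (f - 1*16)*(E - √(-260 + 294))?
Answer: 8448 + 44*√34 ≈ 8704.6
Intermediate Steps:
E = -192 (E = 24*(-8) = -192)
(f - 1*16)*(E - √(-260 + 294)) = (-28 - 1*16)*(-192 - √(-260 + 294)) = (-28 - 16)*(-192 - √34) = -44*(-192 - √34) = 8448 + 44*√34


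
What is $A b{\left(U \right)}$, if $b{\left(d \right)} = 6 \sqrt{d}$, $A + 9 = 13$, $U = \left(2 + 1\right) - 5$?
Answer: $24 i \sqrt{2} \approx 33.941 i$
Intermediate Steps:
$U = -2$ ($U = 3 - 5 = -2$)
$A = 4$ ($A = -9 + 13 = 4$)
$A b{\left(U \right)} = 4 \cdot 6 \sqrt{-2} = 4 \cdot 6 i \sqrt{2} = 24 i \sqrt{2}$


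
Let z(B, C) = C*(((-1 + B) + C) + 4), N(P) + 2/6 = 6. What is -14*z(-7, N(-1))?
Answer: -1190/9 ≈ -132.22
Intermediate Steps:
N(P) = 17/3 (N(P) = -1/3 + 6 = 17/3)
z(B, C) = C*(3 + B + C) (z(B, C) = C*((-1 + B + C) + 4) = C*(3 + B + C))
-14*z(-7, N(-1)) = -238*(3 - 7 + 17/3)/3 = -238*5/(3*3) = -14*85/9 = -1190/9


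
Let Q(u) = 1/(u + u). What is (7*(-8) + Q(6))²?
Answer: 450241/144 ≈ 3126.7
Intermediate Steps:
Q(u) = 1/(2*u)
(7*(-8) + Q(6))² = (7*(-8) + (½)/6)² = (-56 + (½)*(⅙))² = (-56 + 1/12)² = (-671/12)² = 450241/144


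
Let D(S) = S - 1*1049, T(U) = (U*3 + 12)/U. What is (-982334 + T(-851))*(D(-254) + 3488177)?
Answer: -2914900066065682/851 ≈ -3.4253e+12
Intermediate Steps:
T(U) = (12 + 3*U)/U (T(U) = (3*U + 12)/U = (12 + 3*U)/U)
D(S) = -1049 + S (D(S) = S - 1049 = -1049 + S)
(-982334 + T(-851))*(D(-254) + 3488177) = (-982334 + (3 + 12/(-851)))*((-1049 - 254) + 3488177) = (-982334 + (3 + 12*(-1/851)))*(-1303 + 3488177) = (-982334 + (3 - 12/851))*3486874 = (-982334 + 2541/851)*3486874 = -835963693/851*3486874 = -2914900066065682/851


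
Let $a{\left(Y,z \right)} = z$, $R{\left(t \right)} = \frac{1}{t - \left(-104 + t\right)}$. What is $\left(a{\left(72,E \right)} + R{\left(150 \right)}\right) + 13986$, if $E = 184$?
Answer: $\frac{1473681}{104} \approx 14170.0$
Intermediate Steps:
$R{\left(t \right)} = \frac{1}{104}$
$\left(a{\left(72,E \right)} + R{\left(150 \right)}\right) + 13986 = \left(184 + \frac{1}{104}\right) + 13986 = \frac{19137}{104} + 13986 = \frac{1473681}{104}$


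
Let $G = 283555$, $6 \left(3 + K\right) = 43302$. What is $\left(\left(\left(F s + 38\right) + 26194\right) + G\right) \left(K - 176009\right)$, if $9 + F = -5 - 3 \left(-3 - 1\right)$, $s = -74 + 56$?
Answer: $-52296573285$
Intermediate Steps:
$K = 7214$ ($K = -3 + \frac{1}{6} \cdot 43302 = -3 + 7217 = 7214$)
$s = -18$
$F = -2$ ($F = -9 - \left(5 + 3 \left(-3 - 1\right)\right) = -9 - -7 = -9 + \left(-5 + 12\right) = -9 + 7 = -2$)
$\left(\left(\left(F s + 38\right) + 26194\right) + G\right) \left(K - 176009\right) = \left(\left(\left(\left(-2\right) \left(-18\right) + 38\right) + 26194\right) + 283555\right) \left(7214 - 176009\right) = \left(\left(\left(36 + 38\right) + 26194\right) + 283555\right) \left(-168795\right) = \left(\left(74 + 26194\right) + 283555\right) \left(-168795\right) = \left(26268 + 283555\right) \left(-168795\right) = 309823 \left(-168795\right) = -52296573285$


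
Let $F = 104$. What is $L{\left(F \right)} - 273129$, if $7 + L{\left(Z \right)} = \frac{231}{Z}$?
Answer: $- \frac{28405913}{104} \approx -2.7313 \cdot 10^{5}$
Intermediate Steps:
$L{\left(Z \right)} = -7 + \frac{231}{Z}$
$L{\left(F \right)} - 273129 = \left(-7 + \frac{231}{104}\right) - 273129 = - \frac{497}{104} - 273129 = - \frac{28405913}{104}$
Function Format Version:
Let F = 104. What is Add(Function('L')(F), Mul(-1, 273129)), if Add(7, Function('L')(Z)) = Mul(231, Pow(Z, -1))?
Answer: Rational(-28405913, 104) ≈ -2.7313e+5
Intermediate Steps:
Function('L')(Z) = Add(-7, Mul(231, Pow(Z, -1)))
Add(Function('L')(F), Mul(-1, 273129)) = Add(Add(-7, Mul(231, Pow(104, -1))), Mul(-1, 273129)) = Add(Add(-7, Mul(231, Rational(1, 104))), -273129) = Add(Add(-7, Rational(231, 104)), -273129) = Add(Rational(-497, 104), -273129) = Rational(-28405913, 104)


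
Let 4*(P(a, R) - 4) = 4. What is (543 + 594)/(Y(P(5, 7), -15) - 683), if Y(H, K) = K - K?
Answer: -1137/683 ≈ -1.6647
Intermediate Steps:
P(a, R) = 5 (P(a, R) = 4 + (1/4)*4 = 4 + 1 = 5)
Y(H, K) = 0
(543 + 594)/(Y(P(5, 7), -15) - 683) = (543 + 594)/(0 - 683) = 1137/(-683) = 1137*(-1/683) = -1137/683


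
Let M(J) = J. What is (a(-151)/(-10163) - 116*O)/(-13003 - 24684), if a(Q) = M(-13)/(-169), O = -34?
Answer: -521077335/4979168753 ≈ -0.10465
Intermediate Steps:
a(Q) = 1/13 (a(Q) = -13/(-169) = -13*(-1/169) = 1/13)
(a(-151)/(-10163) - 116*O)/(-13003 - 24684) = ((1/13)/(-10163) - 116*(-34))/(-13003 - 24684) = ((1/13)*(-1/10163) + 3944)/(-37687) = (-1/132119 + 3944)*(-1/37687) = (521077335/132119)*(-1/37687) = -521077335/4979168753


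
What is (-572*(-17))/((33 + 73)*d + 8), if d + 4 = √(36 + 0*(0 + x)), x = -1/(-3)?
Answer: 221/5 ≈ 44.200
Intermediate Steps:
x = ⅓ (x = -1*(-⅓) = ⅓ ≈ 0.33333)
d = 2 (d = -4 + √(36 + 0*(0 + ⅓)) = -4 + √(36 + 0*(⅓)) = -4 + √(36 + 0) = -4 + √36 = -4 + 6 = 2)
(-572*(-17))/((33 + 73)*d + 8) = (-572*(-17))/((33 + 73)*2 + 8) = 9724/(106*2 + 8) = 9724/(212 + 8) = 9724/220 = 9724*(1/220) = 221/5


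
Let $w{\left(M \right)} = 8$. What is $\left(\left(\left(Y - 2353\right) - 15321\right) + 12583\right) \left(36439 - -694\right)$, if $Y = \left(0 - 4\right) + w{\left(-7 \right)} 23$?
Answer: $-182360163$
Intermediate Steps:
$Y = 180$ ($Y = \left(0 - 4\right) + 8 \cdot 23 = -4 + 184 = 180$)
$\left(\left(\left(Y - 2353\right) - 15321\right) + 12583\right) \left(36439 - -694\right) = \left(\left(\left(180 - 2353\right) - 15321\right) + 12583\right) \left(36439 - -694\right) = \left(\left(-2173 - 15321\right) + 12583\right) \left(36439 + \left(712 - 18\right)\right) = \left(-17494 + 12583\right) \left(36439 + 694\right) = \left(-4911\right) 37133 = -182360163$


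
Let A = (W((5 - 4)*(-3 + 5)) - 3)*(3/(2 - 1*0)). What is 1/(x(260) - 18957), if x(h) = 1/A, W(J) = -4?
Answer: -21/398099 ≈ -5.2751e-5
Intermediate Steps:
A = -21/2 (A = (-4 - 3)*(3/(2 - 1*0)) = -21/(2 + 0) = -21/2 ≈ -10.500)
x(h) = -2/21 (x(h) = 1/(-21/2) = -2/21)
1/(x(260) - 18957) = 1/(-2/21 - 18957) = 1/(-398099/21) = -21/398099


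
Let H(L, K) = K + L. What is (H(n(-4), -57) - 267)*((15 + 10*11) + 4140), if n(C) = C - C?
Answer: -1381860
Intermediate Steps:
n(C) = 0
(H(n(-4), -57) - 267)*((15 + 10*11) + 4140) = ((-57 + 0) - 267)*((15 + 10*11) + 4140) = (-57 - 267)*((15 + 110) + 4140) = -324*(125 + 4140) = -324*4265 = -1381860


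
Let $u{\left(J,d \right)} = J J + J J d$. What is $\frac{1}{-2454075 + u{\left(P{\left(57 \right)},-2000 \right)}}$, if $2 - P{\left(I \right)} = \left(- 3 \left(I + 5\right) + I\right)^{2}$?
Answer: $- \frac{1}{553438239754} \approx -1.8069 \cdot 10^{-12}$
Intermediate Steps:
$P{\left(I \right)} = 2 - \left(-15 - 2 I\right)^{2}$ ($P{\left(I \right)} = 2 - \left(- 3 \left(I + 5\right) + I\right)^{2} = 2 - \left(- 3 \left(5 + I\right) + I\right)^{2} = 2 - \left(\left(-15 - 3 I\right) + I\right)^{2} = 2 - \left(-15 - 2 I\right)^{2}$)
$u{\left(J,d \right)} = J^{2} + d J^{2}$ ($u{\left(J,d \right)} = J^{2} + J^{2} d = J^{2} + d J^{2}$)
$\frac{1}{-2454075 + u{\left(P{\left(57 \right)},-2000 \right)}} = \frac{1}{-2454075 + \left(2 - \left(15 + 2 \cdot 57\right)^{2}\right)^{2} \left(1 - 2000\right)} = \frac{1}{-2454075 + \left(2 - \left(15 + 114\right)^{2}\right)^{2} \left(-1999\right)} = \frac{1}{-2454075 + \left(2 - 129^{2}\right)^{2} \left(-1999\right)} = \frac{1}{-2454075 + \left(2 - 16641\right)^{2} \left(-1999\right)} = \frac{1}{-2454075 + \left(-16639\right)^{2} \left(-1999\right)} = \frac{1}{-2454075 + 276856321 \left(-1999\right)} = \frac{1}{-2454075 - 553435785679} = \frac{1}{-553438239754} = - \frac{1}{553438239754}$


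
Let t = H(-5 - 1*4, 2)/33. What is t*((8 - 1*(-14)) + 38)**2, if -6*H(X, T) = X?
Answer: 1800/11 ≈ 163.64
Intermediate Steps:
H(X, T) = -X/6
t = 1/22 (t = -(-5 - 1*4)/6/33 = -(-5 - 4)/6*(1/33) = -1/6*(-9)*(1/33) = (3/2)*(1/33) = 1/22 ≈ 0.045455)
t*((8 - 1*(-14)) + 38)**2 = ((8 - 1*(-14)) + 38)**2/22 = ((8 + 14) + 38)**2/22 = (22 + 38)**2/22 = (1/22)*60**2 = (1/22)*3600 = 1800/11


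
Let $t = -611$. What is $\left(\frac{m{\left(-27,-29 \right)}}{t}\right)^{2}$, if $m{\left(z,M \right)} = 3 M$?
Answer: $\frac{7569}{373321} \approx 0.020275$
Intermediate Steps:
$\left(\frac{m{\left(-27,-29 \right)}}{t}\right)^{2} = \left(\frac{3 \left(-29\right)}{-611}\right)^{2} = \left(\left(-87\right) \left(- \frac{1}{611}\right)\right)^{2} = \left(\frac{87}{611}\right)^{2} = \frac{7569}{373321}$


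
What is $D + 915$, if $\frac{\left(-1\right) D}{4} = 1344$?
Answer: $-4461$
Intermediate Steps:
$D = -5376$ ($D = \left(-4\right) 1344 = -5376$)
$D + 915 = -5376 + 915 = -4461$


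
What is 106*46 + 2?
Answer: 4878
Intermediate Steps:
106*46 + 2 = 4876 + 2 = 4878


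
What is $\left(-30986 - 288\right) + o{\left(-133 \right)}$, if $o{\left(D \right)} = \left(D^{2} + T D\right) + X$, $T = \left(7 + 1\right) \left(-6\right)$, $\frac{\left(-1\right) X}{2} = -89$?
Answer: $-7023$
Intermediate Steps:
$X = 178$ ($X = \left(-2\right) \left(-89\right) = 178$)
$T = -48$ ($T = 8 \left(-6\right) = -48$)
$o{\left(D \right)} = 178 + D^{2} - 48 D$ ($o{\left(D \right)} = \left(D^{2} - 48 D\right) + 178 = 178 + D^{2} - 48 D$)
$\left(-30986 - 288\right) + o{\left(-133 \right)} = \left(-30986 - 288\right) + \left(178 + \left(-133\right)^{2} - -6384\right) = -31274 + \left(178 + 17689 + 6384\right) = -31274 + 24251 = -7023$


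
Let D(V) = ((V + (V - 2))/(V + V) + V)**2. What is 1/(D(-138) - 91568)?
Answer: -19044/1386421967 ≈ -1.3736e-5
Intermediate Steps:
D(V) = (V + (-2 + 2*V)/(2*V))**2 (D(V) = ((V + (-2 + V))/((2*V)) + V)**2 = ((-2 + 2*V)*(1/(2*V)) + V)**2 = ((-2 + 2*V)/(2*V) + V)**2 = (V + (-2 + 2*V)/(2*V))**2)
1/(D(-138) - 91568) = 1/((-1 - 138 + (-138)**2)**2/(-138)**2 - 91568) = 1/((-1 - 138 + 19044)**2/19044 - 91568) = 1/((1/19044)*18905**2 - 91568) = 1/((1/19044)*357399025 - 91568) = 1/(357399025/19044 - 91568) = 1/(-1386421967/19044) = -19044/1386421967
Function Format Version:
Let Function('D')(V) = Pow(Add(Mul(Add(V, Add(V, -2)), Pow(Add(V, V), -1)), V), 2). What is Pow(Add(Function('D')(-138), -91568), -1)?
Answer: Rational(-19044, 1386421967) ≈ -1.3736e-5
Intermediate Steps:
Function('D')(V) = Pow(Add(V, Mul(Rational(1, 2), Pow(V, -1), Add(-2, Mul(2, V)))), 2) (Function('D')(V) = Pow(Add(Mul(Add(V, Add(-2, V)), Pow(Mul(2, V), -1)), V), 2) = Pow(Add(Mul(Add(-2, Mul(2, V)), Mul(Rational(1, 2), Pow(V, -1))), V), 2) = Pow(Add(Mul(Rational(1, 2), Pow(V, -1), Add(-2, Mul(2, V))), V), 2) = Pow(Add(V, Mul(Rational(1, 2), Pow(V, -1), Add(-2, Mul(2, V)))), 2))
Pow(Add(Function('D')(-138), -91568), -1) = Pow(Add(Mul(Pow(-138, -2), Pow(Add(-1, -138, Pow(-138, 2)), 2)), -91568), -1) = Pow(Add(Mul(Rational(1, 19044), Pow(Add(-1, -138, 19044), 2)), -91568), -1) = Pow(Add(Mul(Rational(1, 19044), Pow(18905, 2)), -91568), -1) = Pow(Add(Mul(Rational(1, 19044), 357399025), -91568), -1) = Pow(Add(Rational(357399025, 19044), -91568), -1) = Pow(Rational(-1386421967, 19044), -1) = Rational(-19044, 1386421967)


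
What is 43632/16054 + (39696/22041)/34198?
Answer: 2740717623680/1008402735531 ≈ 2.7179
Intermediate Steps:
43632/16054 + (39696/22041)/34198 = 43632*(1/16054) + (39696*(1/22041))*(1/34198) = 21816/8027 + (13232/7347)*(1/34198) = 21816/8027 + 6616/125626353 = 2740717623680/1008402735531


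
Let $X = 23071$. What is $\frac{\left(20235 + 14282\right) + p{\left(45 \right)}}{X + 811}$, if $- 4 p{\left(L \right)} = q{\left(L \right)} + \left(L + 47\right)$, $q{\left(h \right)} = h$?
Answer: $\frac{137931}{95528} \approx 1.4439$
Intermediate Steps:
$p{\left(L \right)} = - \frac{47}{4} - \frac{L}{2}$ ($p{\left(L \right)} = - \frac{L + \left(L + 47\right)}{4} = - \frac{L + \left(47 + L\right)}{4} = - \frac{47 + 2 L}{4} = - \frac{47}{4} - \frac{L}{2}$)
$\frac{\left(20235 + 14282\right) + p{\left(45 \right)}}{X + 811} = \frac{\left(20235 + 14282\right) - \frac{137}{4}}{23071 + 811} = \frac{34517 - \frac{137}{4}}{23882} = \left(34517 - \frac{137}{4}\right) \frac{1}{23882} = \frac{137931}{4} \cdot \frac{1}{23882} = \frac{137931}{95528}$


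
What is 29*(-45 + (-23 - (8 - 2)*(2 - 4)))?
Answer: -1624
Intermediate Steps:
29*(-45 + (-23 - (8 - 2)*(2 - 4))) = 29*(-45 + (-23 - 6*(-2))) = 29*(-45 + (-23 - 1*(-12))) = 29*(-45 + (-23 + 12)) = 29*(-45 - 11) = 29*(-56) = -1624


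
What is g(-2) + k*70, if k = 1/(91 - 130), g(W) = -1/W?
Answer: -101/78 ≈ -1.2949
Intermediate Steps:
k = -1/39 (k = 1/(-39) = -1/39 ≈ -0.025641)
g(-2) + k*70 = -1/(-2) - 1/39*70 = -1*(-½) - 70/39 = ½ - 70/39 = -101/78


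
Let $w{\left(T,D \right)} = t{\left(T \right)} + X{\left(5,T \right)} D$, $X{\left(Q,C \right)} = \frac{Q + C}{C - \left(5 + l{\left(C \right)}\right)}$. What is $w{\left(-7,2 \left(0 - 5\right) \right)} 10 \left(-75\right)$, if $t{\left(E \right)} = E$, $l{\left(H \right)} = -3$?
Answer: $\frac{20750}{3} \approx 6916.7$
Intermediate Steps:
$X{\left(Q,C \right)} = \frac{C + Q}{-2 + C}$ ($X{\left(Q,C \right)} = \frac{Q + C}{C - 2} = \frac{C + Q}{C + \left(-5 + 3\right)} = \frac{C + Q}{C - 2} = \frac{C + Q}{-2 + C}$)
$w{\left(T,D \right)} = T + \frac{D \left(5 + T\right)}{-2 + T}$ ($w{\left(T,D \right)} = T + \frac{T + 5}{-2 + T} D = T + \frac{5 + T}{-2 + T} D = T + \frac{D \left(5 + T\right)}{-2 + T}$)
$w{\left(-7,2 \left(0 - 5\right) \right)} 10 \left(-75\right) = \frac{2 \left(0 - 5\right) \left(5 - 7\right) - 7 \left(-2 - 7\right)}{-2 - 7} \cdot 10 \left(-75\right) = \frac{2 \left(-5\right) \left(-2\right) - -63}{-9} \cdot 10 \left(-75\right) = - \frac{\left(-10\right) \left(-2\right) + 63}{9} \cdot 10 \left(-75\right) = - \frac{20 + 63}{9} \cdot 10 \left(-75\right) = \left(- \frac{1}{9}\right) 83 \cdot 10 \left(-75\right) = \left(- \frac{83}{9}\right) 10 \left(-75\right) = \left(- \frac{830}{9}\right) \left(-75\right) = \frac{20750}{3}$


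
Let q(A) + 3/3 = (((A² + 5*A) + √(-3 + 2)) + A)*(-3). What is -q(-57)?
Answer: 8722 + 3*I ≈ 8722.0 + 3.0*I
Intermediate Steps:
q(A) = -1 - 18*A - 3*I - 3*A² (q(A) = -1 + (((A² + 5*A) + √(-3 + 2)) + A)*(-3) = -1 + (((A² + 5*A) + √(-1)) + A)*(-3) = -1 + (((A² + 5*A) + I) + A)*(-3) = -1 + ((I + A² + 5*A) + A)*(-3) = -1 + (I + A² + 6*A)*(-3) = -1 + (-18*A - 3*I - 3*A²) = -1 - 18*A - 3*I - 3*A²)
-q(-57) = -(-1 - 18*(-57) - 3*I - 3*(-57)²) = -(-1 + 1026 - 3*I - 3*3249) = -(-1 + 1026 - 3*I - 9747) = -(-8722 - 3*I) = 8722 + 3*I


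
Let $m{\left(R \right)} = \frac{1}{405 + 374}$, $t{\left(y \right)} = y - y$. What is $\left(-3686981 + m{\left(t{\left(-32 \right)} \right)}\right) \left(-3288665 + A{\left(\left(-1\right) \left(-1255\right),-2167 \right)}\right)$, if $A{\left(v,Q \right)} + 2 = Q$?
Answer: $\frac{9451795851357132}{779} \approx 1.2133 \cdot 10^{13}$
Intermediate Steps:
$A{\left(v,Q \right)} = -2 + Q$
$t{\left(y \right)} = 0$
$m{\left(R \right)} = \frac{1}{779}$
$\left(-3686981 + m{\left(t{\left(-32 \right)} \right)}\right) \left(-3288665 + A{\left(\left(-1\right) \left(-1255\right),-2167 \right)}\right) = \left(-3686981 + \frac{1}{779}\right) \left(-3288665 - 2169\right) = - \frac{2872158198 \left(-3288665 - 2169\right)}{779} = \left(- \frac{2872158198}{779}\right) \left(-3290834\right) = \frac{9451795851357132}{779}$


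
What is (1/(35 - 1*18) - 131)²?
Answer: 4955076/289 ≈ 17146.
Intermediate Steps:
(1/(35 - 1*18) - 131)² = (1/(35 - 18) - 131)² = (1/17 - 131)² = (-2226/17)² = 4955076/289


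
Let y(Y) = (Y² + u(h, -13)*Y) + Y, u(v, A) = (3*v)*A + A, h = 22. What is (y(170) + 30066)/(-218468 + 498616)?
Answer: -44467/140074 ≈ -0.31745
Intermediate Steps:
u(v, A) = A + 3*A*v (u(v, A) = 3*A*v + A = A + 3*A*v)
y(Y) = Y² - 870*Y (y(Y) = (Y² + (-13*(1 + 3*22))*Y) + Y = (Y² + (-13*(1 + 66))*Y) + Y = (Y² + (-13*67)*Y) + Y = (Y² - 871*Y) + Y = Y² - 870*Y)
(y(170) + 30066)/(-218468 + 498616) = (170*(-870 + 170) + 30066)/(-218468 + 498616) = (170*(-700) + 30066)/280148 = (-119000 + 30066)*(1/280148) = -88934*1/280148 = -44467/140074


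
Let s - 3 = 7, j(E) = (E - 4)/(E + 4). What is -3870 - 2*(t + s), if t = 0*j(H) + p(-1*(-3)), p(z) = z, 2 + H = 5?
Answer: -3896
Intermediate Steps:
H = 3 (H = -2 + 5 = 3)
j(E) = (-4 + E)/(4 + E)
t = 3 (t = 0*((-4 + 3)/(4 + 3)) - 1*(-3) = 0*(-1/7) + 3 = 0 + 3 = 3)
s = 10 (s = 3 + 7 = 10)
-3870 - 2*(t + s) = -3870 - 2*(3 + 10) = -3870 - 2*13 = -3870 - 26 = -3896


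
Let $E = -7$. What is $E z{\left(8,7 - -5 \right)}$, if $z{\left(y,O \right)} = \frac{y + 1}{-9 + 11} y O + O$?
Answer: $-3108$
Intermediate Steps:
$z{\left(y,O \right)} = O + O y \left(\frac{1}{2} + \frac{y}{2}\right)$ ($z{\left(y,O \right)} = \frac{1 + y}{2} y O + O = \left(1 + y\right) \frac{1}{2} y O + O = \left(\frac{1}{2} + \frac{y}{2}\right) y O + O = y \left(\frac{1}{2} + \frac{y}{2}\right) O + O = O y \left(\frac{1}{2} + \frac{y}{2}\right) + O = O + O y \left(\frac{1}{2} + \frac{y}{2}\right)$)
$E z{\left(8,7 - -5 \right)} = - 7 \frac{\left(7 - -5\right) \left(2 + 8 + 8^{2}\right)}{2} = - 7 \frac{\left(7 + 5\right) \left(2 + 8 + 64\right)}{2} = - 7 \cdot \frac{1}{2} \cdot 12 \cdot 74 = \left(-7\right) 444 = -3108$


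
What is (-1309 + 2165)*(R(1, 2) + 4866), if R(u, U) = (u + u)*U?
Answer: 4168720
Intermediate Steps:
R(u, U) = 2*U*u (R(u, U) = (2*u)*U = 2*U*u)
(-1309 + 2165)*(R(1, 2) + 4866) = (-1309 + 2165)*(2*2*1 + 4866) = 856*(4 + 4866) = 856*4870 = 4168720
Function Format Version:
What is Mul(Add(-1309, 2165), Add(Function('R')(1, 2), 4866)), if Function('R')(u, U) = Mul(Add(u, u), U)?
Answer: 4168720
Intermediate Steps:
Function('R')(u, U) = Mul(2, U, u) (Function('R')(u, U) = Mul(Mul(2, u), U) = Mul(2, U, u))
Mul(Add(-1309, 2165), Add(Function('R')(1, 2), 4866)) = Mul(Add(-1309, 2165), Add(Mul(2, 2, 1), 4866)) = Mul(856, Add(4, 4866)) = Mul(856, 4870) = 4168720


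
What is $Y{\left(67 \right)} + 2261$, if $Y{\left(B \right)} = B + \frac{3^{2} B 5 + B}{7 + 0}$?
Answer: $\frac{19378}{7} \approx 2768.3$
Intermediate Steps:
$Y{\left(B \right)} = \frac{53 B}{7}$ ($Y{\left(B \right)} = B + \frac{9 B 5 + B}{7} = B + \left(45 B + B\right) \frac{1}{7} = B + 46 B \frac{1}{7} = B + \frac{46 B}{7} = \frac{53 B}{7}$)
$Y{\left(67 \right)} + 2261 = \frac{53}{7} \cdot 67 + 2261 = \frac{3551}{7} + 2261 = \frac{19378}{7}$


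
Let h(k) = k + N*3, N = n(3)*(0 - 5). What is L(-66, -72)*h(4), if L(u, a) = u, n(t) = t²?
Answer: 8646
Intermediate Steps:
N = -45 (N = 3²*(0 - 5) = 9*(-5) = -45)
h(k) = -135 + k (h(k) = k - 45*3 = k - 135 = -135 + k)
L(-66, -72)*h(4) = -66*(-135 + 4) = -66*(-131) = 8646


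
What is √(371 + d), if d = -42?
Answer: √329 ≈ 18.138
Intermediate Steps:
√(371 + d) = √(371 - 42) = √329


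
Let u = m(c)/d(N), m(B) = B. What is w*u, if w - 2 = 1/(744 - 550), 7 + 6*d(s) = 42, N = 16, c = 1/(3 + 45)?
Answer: 389/54320 ≈ 0.0071613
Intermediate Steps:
c = 1/48 ≈ 0.020833
d(s) = 35/6 (d(s) = -7/6 + (⅙)*42 = -7/6 + 7 = 35/6)
w = 389/194 (w = 2 + 1/(744 - 550) = 2 + 1/194 = 389/194 ≈ 2.0052)
u = 1/280 (u = 1/(48*(35/6)) = (1/48)*(6/35) = 1/280 ≈ 0.0035714)
w*u = (389/194)*(1/280) = 389/54320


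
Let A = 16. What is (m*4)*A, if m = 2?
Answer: 128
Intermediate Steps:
(m*4)*A = (2*4)*16 = 8*16 = 128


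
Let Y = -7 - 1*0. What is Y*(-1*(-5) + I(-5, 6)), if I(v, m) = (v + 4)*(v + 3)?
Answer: -49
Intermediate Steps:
I(v, m) = (3 + v)*(4 + v) (I(v, m) = (4 + v)*(3 + v) = (3 + v)*(4 + v))
Y = -7 (Y = -7 + 0 = -7)
Y*(-1*(-5) + I(-5, 6)) = -7*(-1*(-5) + (12 + (-5)**2 + 7*(-5))) = -7*(5 + (12 + 25 - 35)) = -7*(5 + 2) = -7*7 = -49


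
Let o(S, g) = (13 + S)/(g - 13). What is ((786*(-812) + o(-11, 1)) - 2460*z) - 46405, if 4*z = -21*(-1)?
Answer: -4185313/6 ≈ -6.9755e+5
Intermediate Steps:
z = 21/4 (z = (-21*(-1))/4 = (1/4)*21 = 21/4 ≈ 5.2500)
o(S, g) = (13 + S)/(-13 + g)
((786*(-812) + o(-11, 1)) - 2460*z) - 46405 = ((786*(-812) + (13 - 11)/(-13 + 1)) - 2460*21/4) - 46405 = ((-638232 + 2/(-12)) - 12915) - 46405 = ((-638232 - 1/12*2) - 12915) - 46405 = ((-638232 - 1/6) - 12915) - 46405 = (-3829393/6 - 12915) - 46405 = -3906883/6 - 46405 = -4185313/6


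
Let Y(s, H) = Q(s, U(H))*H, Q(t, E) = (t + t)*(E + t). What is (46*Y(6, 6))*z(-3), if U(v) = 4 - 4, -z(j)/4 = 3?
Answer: -238464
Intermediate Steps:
z(j) = -12 (z(j) = -4*3 = -12)
U(v) = 0
Q(t, E) = 2*t*(E + t) (Q(t, E) = (2*t)*(E + t) = 2*t*(E + t))
Y(s, H) = 2*H*s² (Y(s, H) = (2*s*(0 + s))*H = (2*s*s)*H = (2*s²)*H = 2*H*s²)
(46*Y(6, 6))*z(-3) = (46*(2*6*6²))*(-12) = (46*(2*6*36))*(-12) = (46*432)*(-12) = 19872*(-12) = -238464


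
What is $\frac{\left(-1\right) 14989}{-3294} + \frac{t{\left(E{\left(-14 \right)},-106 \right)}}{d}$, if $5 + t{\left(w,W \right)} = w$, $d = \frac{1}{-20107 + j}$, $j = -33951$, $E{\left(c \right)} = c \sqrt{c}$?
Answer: $\frac{890350249}{3294} + 756812 i \sqrt{14} \approx 2.7029 \cdot 10^{5} + 2.8317 \cdot 10^{6} i$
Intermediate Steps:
$E{\left(c \right)} = c^{\frac{3}{2}}$
$d = - \frac{1}{54058}$ ($d = \frac{1}{-20107 - 33951} = \frac{1}{-54058} = - \frac{1}{54058} \approx -1.8499 \cdot 10^{-5}$)
$t{\left(w,W \right)} = -5 + w$
$\frac{\left(-1\right) 14989}{-3294} + \frac{t{\left(E{\left(-14 \right)},-106 \right)}}{d} = \frac{\left(-1\right) 14989}{-3294} + \frac{-5 + \left(-14\right)^{\frac{3}{2}}}{- \frac{1}{54058}} = \left(-14989\right) \left(- \frac{1}{3294}\right) + \left(-5 - 14 i \sqrt{14}\right) \left(-54058\right) = \frac{14989}{3294} + \left(270290 + 756812 i \sqrt{14}\right) = \frac{890350249}{3294} + 756812 i \sqrt{14}$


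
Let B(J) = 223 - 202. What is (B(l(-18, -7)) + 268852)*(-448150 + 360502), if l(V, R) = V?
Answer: -23566180704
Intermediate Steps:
B(J) = 21
(B(l(-18, -7)) + 268852)*(-448150 + 360502) = (21 + 268852)*(-448150 + 360502) = 268873*(-87648) = -23566180704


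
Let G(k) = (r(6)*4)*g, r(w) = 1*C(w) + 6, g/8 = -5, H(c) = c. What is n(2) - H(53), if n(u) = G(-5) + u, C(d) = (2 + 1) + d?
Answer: -2451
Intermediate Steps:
C(d) = 3 + d
g = -40 (g = 8*(-5) = -40)
r(w) = 9 + w (r(w) = 1*(3 + w) + 6 = (3 + w) + 6 = 9 + w)
G(k) = -2400 (G(k) = ((9 + 6)*4)*(-40) = (15*4)*(-40) = 60*(-40) = -2400)
n(u) = -2400 + u
n(2) - H(53) = (-2400 + 2) - 1*53 = -2398 - 53 = -2451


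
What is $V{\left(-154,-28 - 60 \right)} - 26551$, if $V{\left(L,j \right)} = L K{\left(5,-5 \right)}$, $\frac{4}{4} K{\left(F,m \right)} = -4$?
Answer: $-25935$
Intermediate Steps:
$K{\left(F,m \right)} = -4$
$V{\left(L,j \right)} = - 4 L$ ($V{\left(L,j \right)} = L \left(-4\right) = - 4 L$)
$V{\left(-154,-28 - 60 \right)} - 26551 = \left(-4\right) \left(-154\right) - 26551 = 616 - 26551 = -25935$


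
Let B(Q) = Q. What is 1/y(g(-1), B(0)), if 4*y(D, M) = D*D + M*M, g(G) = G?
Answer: 4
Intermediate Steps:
y(D, M) = D²/4 + M²/4 (y(D, M) = (D*D + M*M)/4 = (D² + M²)/4 = D²/4 + M²/4)
1/y(g(-1), B(0)) = 1/((¼)*(-1)² + (¼)*0²) = 1/((¼)*1 + (¼)*0) = 1/(¼ + 0) = 1/(¼) = 4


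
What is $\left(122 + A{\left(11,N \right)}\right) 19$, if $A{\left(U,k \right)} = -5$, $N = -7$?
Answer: $2223$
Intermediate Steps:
$\left(122 + A{\left(11,N \right)}\right) 19 = \left(122 - 5\right) 19 = 117 \cdot 19 = 2223$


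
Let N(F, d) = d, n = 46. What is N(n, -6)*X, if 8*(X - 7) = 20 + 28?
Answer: -78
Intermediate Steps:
X = 13 (X = 7 + (20 + 28)/8 = 7 + (⅛)*48 = 7 + 6 = 13)
N(n, -6)*X = -6*13 = -78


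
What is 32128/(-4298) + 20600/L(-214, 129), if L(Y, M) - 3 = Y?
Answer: -47658904/453439 ≈ -105.11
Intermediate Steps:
L(Y, M) = 3 + Y
32128/(-4298) + 20600/L(-214, 129) = 32128/(-4298) + 20600/(3 - 214) = 32128*(-1/4298) + 20600/(-211) = -16064/2149 + 20600*(-1/211) = -16064/2149 - 20600/211 = -47658904/453439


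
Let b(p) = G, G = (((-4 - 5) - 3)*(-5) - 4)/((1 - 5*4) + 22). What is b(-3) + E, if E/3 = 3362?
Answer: 30314/3 ≈ 10105.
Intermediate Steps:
E = 10086 (E = 3*3362 = 10086)
G = 56/3 (G = ((-9 - 3)*(-5) - 4)/((1 - 20) + 22) = (-12*(-5) - 4)/(-19 + 22) = (60 - 4)/3 = 56*(⅓) = 56/3 ≈ 18.667)
b(p) = 56/3
b(-3) + E = 56/3 + 10086 = 30314/3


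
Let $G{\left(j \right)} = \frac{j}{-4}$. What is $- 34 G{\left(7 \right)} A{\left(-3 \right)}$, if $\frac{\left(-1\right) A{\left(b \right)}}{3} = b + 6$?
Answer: $- \frac{1071}{2} \approx -535.5$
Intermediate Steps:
$G{\left(j \right)} = - \frac{j}{4}$ ($G{\left(j \right)} = j \left(- \frac{1}{4}\right) = - \frac{j}{4}$)
$A{\left(b \right)} = -18 - 3 b$ ($A{\left(b \right)} = - 3 \left(b + 6\right) = - 3 \left(6 + b\right) = -18 - 3 b$)
$- 34 G{\left(7 \right)} A{\left(-3 \right)} = - 34 \left(\left(- \frac{1}{4}\right) 7\right) \left(-18 - -9\right) = \left(-34\right) \left(- \frac{7}{4}\right) \left(-18 + 9\right) = \frac{119}{2} \left(-9\right) = - \frac{1071}{2}$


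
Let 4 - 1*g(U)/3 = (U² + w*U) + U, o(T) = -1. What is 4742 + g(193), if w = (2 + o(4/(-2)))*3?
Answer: -109309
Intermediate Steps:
w = 3 (w = (2 - 1)*3 = 1*3 = 3)
g(U) = 12 - 12*U - 3*U² (g(U) = 12 - 3*((U² + 3*U) + U) = 12 - 3*(U² + 4*U) = 12 + (-12*U - 3*U²) = 12 - 12*U - 3*U²)
4742 + g(193) = 4742 + (12 - 12*193 - 3*193²) = 4742 + (12 - 2316 - 3*37249) = 4742 + (12 - 2316 - 111747) = 4742 - 114051 = -109309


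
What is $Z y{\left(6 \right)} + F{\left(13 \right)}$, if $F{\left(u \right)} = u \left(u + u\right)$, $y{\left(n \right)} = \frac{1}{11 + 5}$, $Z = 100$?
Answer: $\frac{1377}{4} \approx 344.25$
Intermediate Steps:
$y{\left(n \right)} = \frac{1}{16}$
$F{\left(u \right)} = 2 u^{2}$ ($F{\left(u \right)} = u 2 u = 2 u^{2}$)
$Z y{\left(6 \right)} + F{\left(13 \right)} = 100 \cdot \frac{1}{16} + 2 \cdot 13^{2} = \frac{25}{4} + 2 \cdot 169 = \frac{25}{4} + 338 = \frac{1377}{4}$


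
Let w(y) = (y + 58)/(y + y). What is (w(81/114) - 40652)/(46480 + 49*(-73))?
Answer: -2192977/2316762 ≈ -0.94657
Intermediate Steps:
w(y) = (58 + y)/(2*y) (w(y) = (58 + y)/((2*y)) = (58 + y)*(1/(2*y)) = (58 + y)/(2*y))
(w(81/114) - 40652)/(46480 + 49*(-73)) = ((58 + 81/114)/(2*((81/114))) - 40652)/(46480 + 49*(-73)) = ((58 + 81*(1/114))/(2*((81*(1/114)))) - 40652)/(46480 - 3577) = ((58 + 27/38)/(2*(27/38)) - 40652)/42903 = ((½)*(38/27)*(2231/38) - 40652)*(1/42903) = (2231/54 - 40652)*(1/42903) = -2192977/54*1/42903 = -2192977/2316762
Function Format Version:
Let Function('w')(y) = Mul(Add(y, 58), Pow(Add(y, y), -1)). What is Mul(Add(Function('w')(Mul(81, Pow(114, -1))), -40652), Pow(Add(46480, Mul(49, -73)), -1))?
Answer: Rational(-2192977, 2316762) ≈ -0.94657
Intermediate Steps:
Function('w')(y) = Mul(Rational(1, 2), Pow(y, -1), Add(58, y)) (Function('w')(y) = Mul(Add(58, y), Pow(Mul(2, y), -1)) = Mul(Add(58, y), Mul(Rational(1, 2), Pow(y, -1))) = Mul(Rational(1, 2), Pow(y, -1), Add(58, y)))
Mul(Add(Function('w')(Mul(81, Pow(114, -1))), -40652), Pow(Add(46480, Mul(49, -73)), -1)) = Mul(Add(Mul(Rational(1, 2), Pow(Mul(81, Pow(114, -1)), -1), Add(58, Mul(81, Pow(114, -1)))), -40652), Pow(Add(46480, Mul(49, -73)), -1)) = Mul(Add(Mul(Rational(1, 2), Pow(Mul(81, Rational(1, 114)), -1), Add(58, Mul(81, Rational(1, 114)))), -40652), Pow(Add(46480, -3577), -1)) = Mul(Add(Mul(Rational(1, 2), Pow(Rational(27, 38), -1), Add(58, Rational(27, 38))), -40652), Pow(42903, -1)) = Mul(Add(Mul(Rational(1, 2), Rational(38, 27), Rational(2231, 38)), -40652), Rational(1, 42903)) = Mul(Add(Rational(2231, 54), -40652), Rational(1, 42903)) = Mul(Rational(-2192977, 54), Rational(1, 42903)) = Rational(-2192977, 2316762)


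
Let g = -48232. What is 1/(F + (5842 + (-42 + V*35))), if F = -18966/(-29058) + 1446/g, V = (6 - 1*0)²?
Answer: 4027372/28435754223 ≈ 0.00014163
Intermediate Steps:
V = 36 (V = (6 + 0)² = 6² = 36)
F = 2507903/4027372 (F = -18966/(-29058) + 1446/(-48232) = -18966*(-1/29058) + 1446*(-1/48232) = 109/167 - 723/24116 = 2507903/4027372 ≈ 0.62271)
1/(F + (5842 + (-42 + V*35))) = 1/(2507903/4027372 + (5842 + (-42 + 36*35))) = 1/(2507903/4027372 + (5842 + (-42 + 1260))) = 1/(2507903/4027372 + (5842 + 1218)) = 1/(2507903/4027372 + 7060) = 1/(28435754223/4027372) = 4027372/28435754223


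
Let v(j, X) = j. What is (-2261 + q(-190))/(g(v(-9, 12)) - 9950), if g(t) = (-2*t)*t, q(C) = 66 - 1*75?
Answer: 1135/5056 ≈ 0.22449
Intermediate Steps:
q(C) = -9 (q(C) = 66 - 75 = -9)
g(t) = -2*t²
(-2261 + q(-190))/(g(v(-9, 12)) - 9950) = (-2261 - 9)/(-2*(-9)² - 9950) = -2270/(-2*81 - 9950) = -2270/(-162 - 9950) = -2270/(-10112) = -2270*(-1/10112) = 1135/5056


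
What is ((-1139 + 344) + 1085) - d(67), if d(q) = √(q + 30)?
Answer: 290 - √97 ≈ 280.15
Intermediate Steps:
d(q) = √(30 + q)
((-1139 + 344) + 1085) - d(67) = ((-1139 + 344) + 1085) - √(30 + 67) = (-795 + 1085) - √97 = 290 - √97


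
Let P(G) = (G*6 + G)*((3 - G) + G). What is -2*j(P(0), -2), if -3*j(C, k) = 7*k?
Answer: -28/3 ≈ -9.3333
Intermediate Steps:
P(G) = 21*G (P(G) = (6*G + G)*3 = (7*G)*3 = 21*G)
j(C, k) = -7*k/3
-2*j(P(0), -2) = -(-14)*(-2)/3 = -2*14/3 = -28/3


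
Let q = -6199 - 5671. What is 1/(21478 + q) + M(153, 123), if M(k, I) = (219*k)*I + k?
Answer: 39599506513/9608 ≈ 4.1215e+6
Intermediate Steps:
q = -11870
M(k, I) = k + 219*I*k (M(k, I) = 219*I*k + k = k + 219*I*k)
1/(21478 + q) + M(153, 123) = 1/(21478 - 11870) + 153*(1 + 219*123) = 1/9608 + 153*(1 + 26937) = 1/9608 + 153*26938 = 1/9608 + 4121514 = 39599506513/9608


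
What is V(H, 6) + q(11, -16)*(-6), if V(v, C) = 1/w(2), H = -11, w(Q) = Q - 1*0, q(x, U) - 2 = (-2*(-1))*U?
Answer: 361/2 ≈ 180.50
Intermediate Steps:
q(x, U) = 2 + 2*U (q(x, U) = 2 + (-2*(-1))*U = 2 + 2*U)
w(Q) = Q (w(Q) = Q + 0 = Q)
V(v, C) = ½ (V(v, C) = 1/2 = ½)
V(H, 6) + q(11, -16)*(-6) = ½ + (2 + 2*(-16))*(-6) = ½ + (2 - 32)*(-6) = ½ - 30*(-6) = ½ + 180 = 361/2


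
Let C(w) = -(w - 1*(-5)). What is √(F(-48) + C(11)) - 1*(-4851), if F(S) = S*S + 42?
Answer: 4851 + √2330 ≈ 4899.3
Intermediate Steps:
F(S) = 42 + S² (F(S) = S² + 42 = 42 + S²)
C(w) = -5 - w (C(w) = -(w + 5) = -(5 + w) = -5 - w)
√(F(-48) + C(11)) - 1*(-4851) = √((42 + (-48)²) + (-5 - 1*11)) - 1*(-4851) = √((42 + 2304) + (-5 - 11)) + 4851 = √(2346 - 16) + 4851 = √2330 + 4851 = 4851 + √2330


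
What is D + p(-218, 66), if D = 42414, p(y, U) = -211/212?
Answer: 8991557/212 ≈ 42413.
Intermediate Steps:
p(y, U) = -211/212 (p(y, U) = -211*1/212 = -211/212)
D + p(-218, 66) = 42414 - 211/212 = 8991557/212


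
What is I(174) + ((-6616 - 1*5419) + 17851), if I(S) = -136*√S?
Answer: 5816 - 136*√174 ≈ 4022.0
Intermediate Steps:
I(174) + ((-6616 - 1*5419) + 17851) = -136*√174 + ((-6616 - 1*5419) + 17851) = -136*√174 + ((-6616 - 5419) + 17851) = -136*√174 + (-12035 + 17851) = -136*√174 + 5816 = 5816 - 136*√174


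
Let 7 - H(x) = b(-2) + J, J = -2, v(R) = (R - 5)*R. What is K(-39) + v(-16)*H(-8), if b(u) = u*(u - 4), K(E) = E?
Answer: -1047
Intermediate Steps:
v(R) = R*(-5 + R) (v(R) = (-5 + R)*R = R*(-5 + R))
b(u) = u*(-4 + u)
H(x) = -3 (H(x) = 7 - (-2*(-4 - 2) - 2) = 7 - (-2*(-6) - 2) = 7 - (12 - 2) = 7 - 1*10 = 7 - 10 = -3)
K(-39) + v(-16)*H(-8) = -39 - 16*(-5 - 16)*(-3) = -39 - 16*(-21)*(-3) = -39 + 336*(-3) = -39 - 1008 = -1047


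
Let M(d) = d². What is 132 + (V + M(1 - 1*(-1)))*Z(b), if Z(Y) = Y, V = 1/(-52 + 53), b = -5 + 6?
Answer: 137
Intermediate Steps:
b = 1
V = 1 (V = 1/1 = 1)
132 + (V + M(1 - 1*(-1)))*Z(b) = 132 + (1 + (1 - 1*(-1))²)*1 = 132 + (1 + (1 + 1)²)*1 = 132 + (1 + 2²)*1 = 132 + (1 + 4)*1 = 132 + 5*1 = 132 + 5 = 137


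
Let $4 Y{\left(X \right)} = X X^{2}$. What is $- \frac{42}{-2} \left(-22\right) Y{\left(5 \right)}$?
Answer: $- \frac{28875}{2} \approx -14438.0$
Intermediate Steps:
$Y{\left(X \right)} = \frac{X^{3}}{4}$ ($Y{\left(X \right)} = \frac{X X^{2}}{4} = \frac{X^{3}}{4}$)
$- \frac{42}{-2} \left(-22\right) Y{\left(5 \right)} = - \frac{42}{-2} \left(-22\right) \frac{5^{3}}{4} = \left(-42\right) \left(- \frac{1}{2}\right) \left(-22\right) \frac{1}{4} \cdot 125 = 21 \left(-22\right) \frac{125}{4} = \left(-462\right) \frac{125}{4} = - \frac{28875}{2}$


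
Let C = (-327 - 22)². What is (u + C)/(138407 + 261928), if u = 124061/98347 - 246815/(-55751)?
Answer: 667859203097813/2195014224904995 ≈ 0.30426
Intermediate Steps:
C = 121801 (C = (-349)² = 121801)
u = 31190039616/5482943597 (u = 124061*(1/98347) - 246815*(-1/55751) = 124061/98347 + 246815/55751 = 31190039616/5482943597 ≈ 5.6886)
(u + C)/(138407 + 261928) = (31190039616/5482943597 + 121801)/(138407 + 261928) = (667859203097813/5482943597)/400335 = (667859203097813/5482943597)*(1/400335) = 667859203097813/2195014224904995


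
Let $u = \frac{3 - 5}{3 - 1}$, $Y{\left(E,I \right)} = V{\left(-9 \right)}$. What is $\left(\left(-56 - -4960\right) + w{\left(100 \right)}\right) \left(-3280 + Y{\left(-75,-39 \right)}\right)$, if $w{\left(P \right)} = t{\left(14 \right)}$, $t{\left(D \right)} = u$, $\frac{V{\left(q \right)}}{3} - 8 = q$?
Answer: $-16096549$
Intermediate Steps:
$V{\left(q \right)} = 24 + 3 q$
$Y{\left(E,I \right)} = -3$ ($Y{\left(E,I \right)} = 24 + 3 \left(-9\right) = 24 - 27 = -3$)
$u = -1$ ($u = - \frac{2}{2} = \left(-2\right) \frac{1}{2} = -1$)
$t{\left(D \right)} = -1$
$w{\left(P \right)} = -1$
$\left(\left(-56 - -4960\right) + w{\left(100 \right)}\right) \left(-3280 + Y{\left(-75,-39 \right)}\right) = \left(\left(-56 - -4960\right) - 1\right) \left(-3280 - 3\right) = \left(\left(-56 + 4960\right) - 1\right) \left(-3283\right) = \left(4904 - 1\right) \left(-3283\right) = 4903 \left(-3283\right) = -16096549$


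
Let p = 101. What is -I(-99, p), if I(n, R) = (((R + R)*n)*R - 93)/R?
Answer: 2019891/101 ≈ 19999.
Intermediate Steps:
I(n, R) = (-93 + 2*n*R²)/R (I(n, R) = (((2*R)*n)*R - 93)/R = ((2*R*n)*R - 93)/R = (2*n*R² - 93)/R = (-93 + 2*n*R²)/R)
-I(-99, p) = -(-93/101 + 2*101*(-99)) = -(-93*1/101 - 19998) = -(-93/101 - 19998) = -1*(-2019891/101) = 2019891/101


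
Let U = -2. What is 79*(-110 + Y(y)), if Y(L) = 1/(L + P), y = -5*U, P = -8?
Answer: -17301/2 ≈ -8650.5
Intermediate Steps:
y = 10 (y = -5*(-2) = 10)
Y(L) = 1/(-8 + L) (Y(L) = 1/(L - 8) = 1/(-8 + L))
79*(-110 + Y(y)) = 79*(-110 + 1/(-8 + 10)) = 79*(-110 + 1/2) = 79*(-110 + ½) = 79*(-219/2) = -17301/2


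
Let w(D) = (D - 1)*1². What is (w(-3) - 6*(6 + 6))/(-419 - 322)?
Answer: 4/39 ≈ 0.10256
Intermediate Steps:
w(D) = -1 + D (w(D) = (-1 + D)*1 = -1 + D)
(w(-3) - 6*(6 + 6))/(-419 - 322) = ((-1 - 3) - 6*(6 + 6))/(-419 - 322) = (-4 - 6*12)/(-741) = (-4 - 72)*(-1/741) = -76*(-1/741) = 4/39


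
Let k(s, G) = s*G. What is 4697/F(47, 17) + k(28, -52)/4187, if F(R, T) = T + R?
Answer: 19573155/267968 ≈ 73.043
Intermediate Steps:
F(R, T) = R + T
k(s, G) = G*s
4697/F(47, 17) + k(28, -52)/4187 = 4697/(47 + 17) - 52*28/4187 = 4697/64 - 1456*1/4187 = 4697*(1/64) - 1456/4187 = 4697/64 - 1456/4187 = 19573155/267968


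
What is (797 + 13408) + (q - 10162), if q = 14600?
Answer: 18643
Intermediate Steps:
(797 + 13408) + (q - 10162) = (797 + 13408) + (14600 - 10162) = 14205 + 4438 = 18643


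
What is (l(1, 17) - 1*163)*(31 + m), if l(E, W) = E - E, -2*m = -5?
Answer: -10921/2 ≈ -5460.5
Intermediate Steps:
m = 5/2 (m = -½*(-5) = 5/2 ≈ 2.5000)
l(E, W) = 0
(l(1, 17) - 1*163)*(31 + m) = (0 - 1*163)*(31 + 5/2) = (0 - 163)*(67/2) = -163*67/2 = -10921/2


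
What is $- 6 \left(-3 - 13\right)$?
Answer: $96$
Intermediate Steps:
$- 6 \left(-3 - 13\right) = \left(-6\right) \left(-16\right) = 96$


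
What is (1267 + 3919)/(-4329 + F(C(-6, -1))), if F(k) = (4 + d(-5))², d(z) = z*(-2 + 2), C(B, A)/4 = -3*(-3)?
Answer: -5186/4313 ≈ -1.2024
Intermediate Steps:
C(B, A) = 36 (C(B, A) = 4*(-3*(-3)) = 4*9 = 36)
d(z) = 0 (d(z) = z*0 = 0)
F(k) = 16 (F(k) = (4 + 0)² = 4² = 16)
(1267 + 3919)/(-4329 + F(C(-6, -1))) = (1267 + 3919)/(-4329 + 16) = 5186/(-4313) = 5186*(-1/4313) = -5186/4313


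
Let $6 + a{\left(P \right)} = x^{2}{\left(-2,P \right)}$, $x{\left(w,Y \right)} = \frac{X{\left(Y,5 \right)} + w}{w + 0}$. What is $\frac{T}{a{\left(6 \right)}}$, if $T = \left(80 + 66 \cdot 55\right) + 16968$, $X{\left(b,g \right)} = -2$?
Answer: $-10339$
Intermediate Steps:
$x{\left(w,Y \right)} = \frac{-2 + w}{w}$ ($x{\left(w,Y \right)} = \frac{-2 + w}{w + 0} = \frac{-2 + w}{w}$)
$a{\left(P \right)} = -2$ ($a{\left(P \right)} = -6 + \left(\frac{-2 - 2}{-2}\right)^{2} = -6 + \left(\left(- \frac{1}{2}\right) \left(-4\right)\right)^{2} = -6 + 2^{2} = -6 + 4 = -2$)
$T = 20678$ ($T = \left(80 + 3630\right) + 16968 = 3710 + 16968 = 20678$)
$\frac{T}{a{\left(6 \right)}} = \frac{20678}{-2} = 20678 \left(- \frac{1}{2}\right) = -10339$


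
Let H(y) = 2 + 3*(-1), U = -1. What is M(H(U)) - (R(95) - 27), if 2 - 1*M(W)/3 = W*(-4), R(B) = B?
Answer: -74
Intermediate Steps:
H(y) = -1 (H(y) = 2 - 3 = -1)
M(W) = 6 + 12*W (M(W) = 6 - 3*W*(-4) = 6 - (-12)*W = 6 + 12*W)
M(H(U)) - (R(95) - 27) = (6 + 12*(-1)) - (95 - 27) = (6 - 12) - 1*68 = -6 - 68 = -74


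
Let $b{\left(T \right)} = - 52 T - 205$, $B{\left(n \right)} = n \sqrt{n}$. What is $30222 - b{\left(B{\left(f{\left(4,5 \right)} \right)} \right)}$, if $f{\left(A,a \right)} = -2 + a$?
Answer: $30427 + 156 \sqrt{3} \approx 30697.0$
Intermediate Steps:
$B{\left(n \right)} = n^{\frac{3}{2}}$
$b{\left(T \right)} = -205 - 52 T$
$30222 - b{\left(B{\left(f{\left(4,5 \right)} \right)} \right)} = 30222 - \left(-205 - 52 \left(-2 + 5\right)^{\frac{3}{2}}\right) = 30222 - \left(-205 - 52 \cdot 3^{\frac{3}{2}}\right) = 30222 - \left(-205 - 52 \cdot 3 \sqrt{3}\right) = 30222 - \left(-205 - 156 \sqrt{3}\right) = 30222 + \left(205 + 156 \sqrt{3}\right) = 30427 + 156 \sqrt{3}$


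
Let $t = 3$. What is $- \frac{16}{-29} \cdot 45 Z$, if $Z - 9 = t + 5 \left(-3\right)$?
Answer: $- \frac{2160}{29} \approx -74.483$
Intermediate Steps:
$Z = -3$ ($Z = 9 + \left(3 + 5 \left(-3\right)\right) = 9 + \left(3 - 15\right) = 9 - 12 = -3$)
$- \frac{16}{-29} \cdot 45 Z = - \frac{16}{-29} \cdot 45 \left(-3\right) = \left(-16\right) \left(- \frac{1}{29}\right) 45 \left(-3\right) = \frac{16}{29} \cdot 45 \left(-3\right) = \frac{720}{29} \left(-3\right) = - \frac{2160}{29}$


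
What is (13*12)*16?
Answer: 2496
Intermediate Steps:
(13*12)*16 = 156*16 = 2496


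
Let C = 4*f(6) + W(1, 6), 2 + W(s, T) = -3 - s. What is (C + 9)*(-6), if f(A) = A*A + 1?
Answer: -906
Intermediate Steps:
W(s, T) = -5 - s (W(s, T) = -2 + (-3 - s) = -5 - s)
f(A) = 1 + A**2 (f(A) = A**2 + 1 = 1 + A**2)
C = 142 (C = 4*(1 + 6**2) + (-5 - 1*1) = 4*(1 + 36) + (-5 - 1) = 4*37 - 6 = 148 - 6 = 142)
(C + 9)*(-6) = (142 + 9)*(-6) = 151*(-6) = -906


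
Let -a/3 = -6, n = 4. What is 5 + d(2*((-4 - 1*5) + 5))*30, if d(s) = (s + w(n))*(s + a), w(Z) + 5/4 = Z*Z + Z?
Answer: 3230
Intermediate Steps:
w(Z) = -5/4 + Z + Z² (w(Z) = -5/4 + (Z*Z + Z) = -5/4 + (Z² + Z) = -5/4 + (Z + Z²) = -5/4 + Z + Z²)
a = 18 (a = -3*(-6) = 18)
d(s) = (18 + s)*(75/4 + s) (d(s) = (s + (-5/4 + 4 + 4²))*(s + 18) = (s + (-5/4 + 4 + 16))*(18 + s) = (s + 75/4)*(18 + s) = (75/4 + s)*(18 + s) = (18 + s)*(75/4 + s))
5 + d(2*((-4 - 1*5) + 5))*30 = 5 + (675/2 + (2*((-4 - 1*5) + 5))² + 147*(2*((-4 - 1*5) + 5))/4)*30 = 5 + (675/2 + (2*((-4 - 5) + 5))² + 147*(2*((-4 - 5) + 5))/4)*30 = 5 + (675/2 + (2*(-9 + 5))² + 147*(2*(-9 + 5))/4)*30 = 5 + (675/2 + (2*(-4))² + 147*(2*(-4))/4)*30 = 5 + (675/2 + (-8)² + (147/4)*(-8))*30 = 5 + (675/2 + 64 - 294)*30 = 5 + (215/2)*30 = 5 + 3225 = 3230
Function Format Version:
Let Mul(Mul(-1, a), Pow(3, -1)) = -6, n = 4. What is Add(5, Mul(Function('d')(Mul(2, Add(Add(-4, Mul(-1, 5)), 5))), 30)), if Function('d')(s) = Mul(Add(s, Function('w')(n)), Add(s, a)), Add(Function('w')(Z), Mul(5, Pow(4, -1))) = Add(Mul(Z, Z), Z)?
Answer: 3230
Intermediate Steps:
Function('w')(Z) = Add(Rational(-5, 4), Z, Pow(Z, 2)) (Function('w')(Z) = Add(Rational(-5, 4), Add(Mul(Z, Z), Z)) = Add(Rational(-5, 4), Add(Pow(Z, 2), Z)) = Add(Rational(-5, 4), Add(Z, Pow(Z, 2))) = Add(Rational(-5, 4), Z, Pow(Z, 2)))
a = 18 (a = Mul(-3, -6) = 18)
Function('d')(s) = Mul(Add(18, s), Add(Rational(75, 4), s)) (Function('d')(s) = Mul(Add(s, Add(Rational(-5, 4), 4, Pow(4, 2))), Add(s, 18)) = Mul(Add(s, Add(Rational(-5, 4), 4, 16)), Add(18, s)) = Mul(Add(s, Rational(75, 4)), Add(18, s)) = Mul(Add(Rational(75, 4), s), Add(18, s)) = Mul(Add(18, s), Add(Rational(75, 4), s)))
Add(5, Mul(Function('d')(Mul(2, Add(Add(-4, Mul(-1, 5)), 5))), 30)) = Add(5, Mul(Add(Rational(675, 2), Pow(Mul(2, Add(Add(-4, Mul(-1, 5)), 5)), 2), Mul(Rational(147, 4), Mul(2, Add(Add(-4, Mul(-1, 5)), 5)))), 30)) = Add(5, Mul(Add(Rational(675, 2), Pow(Mul(2, Add(Add(-4, -5), 5)), 2), Mul(Rational(147, 4), Mul(2, Add(Add(-4, -5), 5)))), 30)) = Add(5, Mul(Add(Rational(675, 2), Pow(Mul(2, Add(-9, 5)), 2), Mul(Rational(147, 4), Mul(2, Add(-9, 5)))), 30)) = Add(5, Mul(Add(Rational(675, 2), Pow(Mul(2, -4), 2), Mul(Rational(147, 4), Mul(2, -4))), 30)) = Add(5, Mul(Add(Rational(675, 2), Pow(-8, 2), Mul(Rational(147, 4), -8)), 30)) = Add(5, Mul(Add(Rational(675, 2), 64, -294), 30)) = Add(5, Mul(Rational(215, 2), 30)) = Add(5, 3225) = 3230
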